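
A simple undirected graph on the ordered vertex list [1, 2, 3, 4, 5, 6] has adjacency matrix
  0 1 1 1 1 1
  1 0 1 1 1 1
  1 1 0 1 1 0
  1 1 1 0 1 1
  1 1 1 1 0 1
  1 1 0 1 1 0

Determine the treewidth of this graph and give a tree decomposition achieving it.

Treewidth 4.
One such decomposition:
Bags: B1 = {1, 2, 3, 4, 5}  B2 = {1, 2, 4, 5, 6}
Tree: B1–B2

The largest bag has 5 vertices, giving width 4; this decomposition certifies tw(G) ≤ 4. Conversely, {1, 2, 3, 4, 5} is a clique of size 5, and the vertices of any clique must share a bag in every tree decomposition; so some bag has ≥ 5 vertices and tw(G) ≥ 4. Hence tw(G) = 4 exactly.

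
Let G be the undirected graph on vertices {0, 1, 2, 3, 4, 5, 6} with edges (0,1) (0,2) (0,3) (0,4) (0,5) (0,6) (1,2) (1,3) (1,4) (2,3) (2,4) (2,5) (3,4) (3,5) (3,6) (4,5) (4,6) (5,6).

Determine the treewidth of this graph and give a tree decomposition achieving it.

Treewidth 4.
One such decomposition:
Bags: B1 = {0, 2, 3, 4, 5}  B2 = {0, 1, 2, 3, 4}  B3 = {0, 3, 4, 5, 6}
Tree: B1–B2, B1–B3

Each bag holds 5 vertices, so the decomposition has width 4, which upper-bounds the treewidth. Conversely, {0, 1, 2, 3, 4} is a clique of size 5, and the vertices of any clique must share a bag in every tree decomposition; so some bag has ≥ 5 vertices and tw(G) ≥ 4. Therefore the treewidth is 4.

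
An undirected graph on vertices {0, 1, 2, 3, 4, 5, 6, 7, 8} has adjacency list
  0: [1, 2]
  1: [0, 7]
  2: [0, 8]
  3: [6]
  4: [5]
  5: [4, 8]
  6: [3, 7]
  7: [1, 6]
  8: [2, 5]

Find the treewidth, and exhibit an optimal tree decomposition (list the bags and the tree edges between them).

The largest bag has 2 vertices, giving width 1; this decomposition certifies tw(G) ≤ 1. Any graph with an edge has treewidth ≥ 1, and G has the edge 3–6. Combining the bounds, tw(G) = 1.

Treewidth 1.
One optimal decomposition is:
Bags: B1 = {3, 6}  B2 = {6, 7}  B3 = {1, 7}  B4 = {0, 1}  B5 = {0, 2}  B6 = {2, 8}  B7 = {5, 8}  B8 = {4, 5}
Tree: B1–B2, B2–B3, B3–B4, B4–B5, B5–B6, B6–B7, B7–B8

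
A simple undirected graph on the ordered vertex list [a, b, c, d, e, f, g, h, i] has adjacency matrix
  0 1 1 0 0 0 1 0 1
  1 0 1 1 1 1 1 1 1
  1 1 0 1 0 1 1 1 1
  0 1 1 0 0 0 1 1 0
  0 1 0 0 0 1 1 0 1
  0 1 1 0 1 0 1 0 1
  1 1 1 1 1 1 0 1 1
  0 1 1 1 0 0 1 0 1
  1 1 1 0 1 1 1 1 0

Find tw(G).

A width-4 tree decomposition is:
Bags: B1 = {b, c, g, h, i}  B2 = {a, b, c, g, i}  B3 = {b, c, d, g, h}  B4 = {b, c, f, g, i}  B5 = {b, e, f, g, i}
Tree: B1–B2, B1–B3, B2–B4, B4–B5
Each bag holds 5 vertices, so the decomposition has width 4, which upper-bounds the treewidth. For the lower bound, the 5 vertices {b, c, d, g, h} are pairwise adjacent, and any tree decomposition puts a clique entirely inside one bag — forcing width ≥ 4. Therefore the treewidth is 4.

4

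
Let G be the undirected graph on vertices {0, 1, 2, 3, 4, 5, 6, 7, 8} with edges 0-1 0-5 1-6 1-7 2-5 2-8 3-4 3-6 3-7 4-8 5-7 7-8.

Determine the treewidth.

A width-3 tree decomposition is:
Bags: B1 = {0, 1, 3, 6}  B2 = {0, 1, 3, 7}  B3 = {0, 3, 5, 7}  B4 = {3, 4, 5, 7}  B5 = {4, 5, 7, 8}  B6 = {2, 4, 5, 8}
Tree: B1–B2, B2–B3, B3–B4, B4–B5, B5–B6
The largest bag has 4 vertices, giving width 3; this decomposition certifies tw(G) ≤ 3. For the lower bound: the 4 vertex sets {0,1,6}, {3}, {7}, {2,4,5,8} are disjoint, each induces a connected subgraph, and every pair is joined by at least one edge of G. Contracting each set to a single vertex therefore yields K_{4} as a minor, and since treewidth is minor-monotone, tw(G) ≥ tw(K_{4}) = 3. Combining the bounds, tw(G) = 3.

3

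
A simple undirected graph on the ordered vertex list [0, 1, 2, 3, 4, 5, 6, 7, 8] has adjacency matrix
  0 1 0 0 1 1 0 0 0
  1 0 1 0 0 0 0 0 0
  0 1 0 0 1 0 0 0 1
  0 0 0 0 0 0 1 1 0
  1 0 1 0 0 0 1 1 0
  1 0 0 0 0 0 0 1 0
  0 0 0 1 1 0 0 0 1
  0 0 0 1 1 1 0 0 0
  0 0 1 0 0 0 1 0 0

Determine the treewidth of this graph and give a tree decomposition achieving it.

Treewidth 3.
Bags: B1 = {1, 2, 6, 8}  B2 = {1, 2, 4, 6}  B3 = {0, 1, 4, 6}  B4 = {0, 3, 4, 6}  B5 = {0, 3, 4, 7}  B6 = {0, 3, 5, 7}
Tree: B1–B2, B2–B3, B3–B4, B4–B5, B5–B6

Every bag has size at most 4, so the width is 4 − 1 = 3 and tw(G) ≤ 3. For the lower bound: the 4 vertex sets {1,2,8}, {6}, {4}, {0,3,5,7} are disjoint, each induces a connected subgraph, and every pair is joined by at least one edge of G. Contracting each set to a single vertex therefore yields K_{4} as a minor, and since treewidth is minor-monotone, tw(G) ≥ tw(K_{4}) = 3. The upper and lower bounds meet at 3, so that is the treewidth.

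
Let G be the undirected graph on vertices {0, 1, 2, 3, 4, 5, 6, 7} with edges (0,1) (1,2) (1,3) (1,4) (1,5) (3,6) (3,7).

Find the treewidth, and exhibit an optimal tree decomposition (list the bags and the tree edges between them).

The largest bag has 2 vertices, giving width 1; this decomposition certifies tw(G) ≤ 1. Any graph with an edge has treewidth ≥ 1, and G has the edge 1–3. The upper and lower bounds meet at 1, so that is the treewidth.

Treewidth 1.
One optimal decomposition is:
Bags: B1 = {1, 3}  B2 = {1, 4}  B3 = {3, 7}  B4 = {3, 6}  B5 = {1, 5}  B6 = {1, 2}  B7 = {0, 1}
Tree: B1–B2, B1–B3, B3–B4, B1–B5, B5–B6, B2–B7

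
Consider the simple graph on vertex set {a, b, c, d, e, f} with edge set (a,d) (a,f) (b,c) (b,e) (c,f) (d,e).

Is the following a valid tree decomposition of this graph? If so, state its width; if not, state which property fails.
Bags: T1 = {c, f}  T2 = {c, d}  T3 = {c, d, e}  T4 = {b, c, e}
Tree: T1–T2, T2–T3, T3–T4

A tree decomposition must satisfy three properties: every vertex lies in some bag; for every edge, both endpoints lie together in some bag; and for every vertex, the bags containing it form a connected subtree. Here vertex a appears in no bag, so the decomposition is invalid.

No — vertex a appears in no bag.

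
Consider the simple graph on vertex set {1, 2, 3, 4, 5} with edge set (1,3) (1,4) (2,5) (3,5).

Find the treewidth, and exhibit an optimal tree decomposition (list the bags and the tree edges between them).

Each bag holds 2 vertices, so the decomposition has width 1, which upper-bounds the treewidth. Any graph with an edge has treewidth ≥ 1, and G has the edge 4–1. The upper and lower bounds meet at 1, so that is the treewidth.

Treewidth 1.
Bags: B1 = {1, 4}  B2 = {1, 3}  B3 = {3, 5}  B4 = {2, 5}
Tree: B1–B2, B2–B3, B3–B4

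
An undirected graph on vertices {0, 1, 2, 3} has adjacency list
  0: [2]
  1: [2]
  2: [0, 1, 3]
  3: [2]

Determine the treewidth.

1

A width-1 tree decomposition is:
Bags: B1 = {2, 3}  B2 = {0, 2}  B3 = {1, 2}
Tree: B1–B2, B2–B3
Each bag holds 2 vertices, so the decomposition has width 1, which upper-bounds the treewidth. G has an edge, so its treewidth is at least 1. The upper and lower bounds meet at 1, so that is the treewidth.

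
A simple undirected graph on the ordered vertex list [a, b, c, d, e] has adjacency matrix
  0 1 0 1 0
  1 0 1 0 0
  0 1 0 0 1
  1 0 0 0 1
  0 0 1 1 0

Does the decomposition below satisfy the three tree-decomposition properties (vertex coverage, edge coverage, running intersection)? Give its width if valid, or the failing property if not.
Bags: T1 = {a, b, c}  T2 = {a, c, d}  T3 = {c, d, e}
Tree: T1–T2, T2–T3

Yes; width 2.

Every vertex of G appears in some bag (union = {a, b, c, d, e}); every edge is covered by a bag; and for each vertex v the set of bags containing v is connected in the bag tree. The decomposition is therefore valid. The largest bag has 3 vertices, so the width is 2.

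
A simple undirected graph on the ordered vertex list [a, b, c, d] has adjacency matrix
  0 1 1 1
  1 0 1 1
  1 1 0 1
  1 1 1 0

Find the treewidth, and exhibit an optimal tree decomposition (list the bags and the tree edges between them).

Treewidth 3.
Bags: B1 = {a, b, c, d}
Tree: (single bag)

A single bag containing all 4 vertices is trivially a valid decomposition of width 3. For the lower bound, the 4 vertices {a, b, c, d} are pairwise adjacent, and any tree decomposition puts a clique entirely inside one bag — forcing width ≥ 3. The upper and lower bounds meet at 3, so that is the treewidth.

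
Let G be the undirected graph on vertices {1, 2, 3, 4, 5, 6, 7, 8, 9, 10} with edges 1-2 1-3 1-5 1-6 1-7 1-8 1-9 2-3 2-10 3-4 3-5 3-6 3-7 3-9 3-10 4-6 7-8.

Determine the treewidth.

A width-2 tree decomposition is:
Bags: B1 = {1, 3, 5}  B2 = {1, 3, 9}  B3 = {1, 3, 7}  B4 = {1, 3, 6}  B5 = {1, 2, 3}  B6 = {2, 3, 10}  B7 = {3, 4, 6}  B8 = {1, 7, 8}
Tree: B1–B2, B1–B3, B1–B4, B1–B5, B5–B6, B4–B7, B3–B8
Each bag holds 3 vertices, so the decomposition has width 2, which upper-bounds the treewidth. Conversely, {1, 7, 8} is a clique of size 3, and the vertices of any clique must share a bag in every tree decomposition; so some bag has ≥ 3 vertices and tw(G) ≥ 2. Combining the bounds, tw(G) = 2.

2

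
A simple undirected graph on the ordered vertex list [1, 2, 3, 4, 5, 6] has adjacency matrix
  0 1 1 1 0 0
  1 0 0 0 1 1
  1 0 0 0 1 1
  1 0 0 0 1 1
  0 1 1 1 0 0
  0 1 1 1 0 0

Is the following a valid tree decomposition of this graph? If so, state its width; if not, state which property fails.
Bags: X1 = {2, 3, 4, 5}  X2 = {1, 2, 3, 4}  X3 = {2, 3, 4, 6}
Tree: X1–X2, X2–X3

Every vertex of G appears in some bag (union = {1, 2, 3, 4, 5, 6}); every edge is covered by a bag; and for each vertex v the set of bags containing v is connected in the bag tree. The decomposition is therefore valid. The largest bag has 4 vertices, so the width is 3.

Yes; width 3.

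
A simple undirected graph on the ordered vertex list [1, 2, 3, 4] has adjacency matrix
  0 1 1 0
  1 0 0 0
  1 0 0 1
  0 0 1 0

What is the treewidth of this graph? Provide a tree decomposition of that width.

The largest bag has 2 vertices, giving width 1; this decomposition certifies tw(G) ≤ 1. Since G has at least one edge (e.g. 1–3), it is not an edgeless graph, so tw(G) ≥ 1. Therefore the treewidth is 1.

Treewidth 1.
Bags: B1 = {1, 3}  B2 = {3, 4}  B3 = {1, 2}
Tree: B1–B2, B1–B3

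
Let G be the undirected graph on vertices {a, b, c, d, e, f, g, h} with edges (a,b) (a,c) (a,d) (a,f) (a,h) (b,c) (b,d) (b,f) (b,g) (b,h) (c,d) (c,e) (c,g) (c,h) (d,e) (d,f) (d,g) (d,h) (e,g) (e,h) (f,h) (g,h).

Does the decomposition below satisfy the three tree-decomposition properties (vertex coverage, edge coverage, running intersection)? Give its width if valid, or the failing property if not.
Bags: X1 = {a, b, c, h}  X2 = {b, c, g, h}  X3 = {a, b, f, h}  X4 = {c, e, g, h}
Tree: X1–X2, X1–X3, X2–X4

A tree decomposition must satisfy three properties: every vertex lies in some bag; for every edge, both endpoints lie together in some bag; and for every vertex, the bags containing it form a connected subtree. Here vertex d appears in no bag, so the decomposition is invalid.

No — vertex d appears in no bag.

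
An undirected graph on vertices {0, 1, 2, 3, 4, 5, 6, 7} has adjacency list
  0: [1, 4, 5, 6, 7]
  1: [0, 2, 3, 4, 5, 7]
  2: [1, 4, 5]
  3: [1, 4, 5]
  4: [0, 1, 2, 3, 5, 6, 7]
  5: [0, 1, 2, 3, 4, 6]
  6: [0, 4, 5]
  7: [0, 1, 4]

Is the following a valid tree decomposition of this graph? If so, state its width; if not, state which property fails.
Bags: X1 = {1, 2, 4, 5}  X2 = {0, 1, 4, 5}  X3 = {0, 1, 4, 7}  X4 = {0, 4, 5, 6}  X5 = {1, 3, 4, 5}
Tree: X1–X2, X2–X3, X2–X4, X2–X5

Checking the three conditions: (i) the bags cover all of {0, 1, 2, 3, 4, 5, 6, 7}; (ii) for each edge, some bag contains both endpoints; (iii) the bags containing any fixed vertex form a subtree. All hold, so the decomposition is valid with width 4 − 1 = 3.

Yes; width 3.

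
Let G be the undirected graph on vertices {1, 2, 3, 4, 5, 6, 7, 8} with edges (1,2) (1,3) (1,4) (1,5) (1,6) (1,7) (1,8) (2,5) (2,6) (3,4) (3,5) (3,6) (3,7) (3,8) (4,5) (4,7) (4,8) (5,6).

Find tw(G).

3

A width-3 tree decomposition is:
Bags: B1 = {1, 2, 5, 6}  B2 = {1, 3, 5, 6}  B3 = {1, 3, 4, 5}  B4 = {1, 3, 4, 7}  B5 = {1, 3, 4, 8}
Tree: B1–B2, B2–B3, B3–B4, B4–B5
Each bag holds 4 vertices, so the decomposition has width 3, which upper-bounds the treewidth. Conversely, {1, 2, 5, 6} is a clique of size 4, and the vertices of any clique must share a bag in every tree decomposition; so some bag has ≥ 4 vertices and tw(G) ≥ 3. The upper and lower bounds meet at 3, so that is the treewidth.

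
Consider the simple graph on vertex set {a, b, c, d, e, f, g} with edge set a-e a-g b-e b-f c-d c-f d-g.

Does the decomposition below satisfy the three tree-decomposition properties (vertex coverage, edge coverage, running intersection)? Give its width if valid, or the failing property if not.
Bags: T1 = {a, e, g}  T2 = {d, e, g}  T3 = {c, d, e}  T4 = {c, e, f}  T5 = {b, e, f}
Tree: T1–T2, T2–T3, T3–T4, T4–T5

Yes; width 2.

Checking the three conditions: (i) the bags cover all of {a, b, c, d, e, f, g}; (ii) for each edge, some bag contains both endpoints; (iii) the bags containing any fixed vertex form a subtree. All hold, so the decomposition is valid with width 3 − 1 = 2.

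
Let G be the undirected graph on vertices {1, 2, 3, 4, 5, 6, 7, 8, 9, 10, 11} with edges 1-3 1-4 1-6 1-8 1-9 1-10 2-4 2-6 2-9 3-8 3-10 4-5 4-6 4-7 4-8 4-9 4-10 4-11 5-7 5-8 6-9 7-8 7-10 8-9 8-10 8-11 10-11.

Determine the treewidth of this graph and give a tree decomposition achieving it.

Treewidth 3.
One such decomposition:
Bags: B1 = {1, 3, 8, 10}  B2 = {1, 4, 8, 10}  B3 = {1, 4, 8, 9}  B4 = {4, 7, 8, 10}  B5 = {4, 5, 7, 8}  B6 = {1, 4, 6, 9}  B7 = {2, 4, 6, 9}  B8 = {4, 8, 10, 11}
Tree: B1–B2, B2–B3, B2–B4, B4–B5, B3–B6, B6–B7, B4–B8

Every bag has size at most 4, so the width is 4 − 1 = 3 and tw(G) ≤ 3. For the lower bound, the 4 vertices {1, 3, 8, 10} are pairwise adjacent, and any tree decomposition puts a clique entirely inside one bag — forcing width ≥ 3. Therefore the treewidth is 3.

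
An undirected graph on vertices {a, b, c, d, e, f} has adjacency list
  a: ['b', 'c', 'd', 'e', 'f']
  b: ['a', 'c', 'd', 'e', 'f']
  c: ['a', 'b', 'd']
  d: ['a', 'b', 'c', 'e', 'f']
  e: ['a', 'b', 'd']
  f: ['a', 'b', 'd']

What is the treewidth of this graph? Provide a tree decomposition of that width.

Treewidth 3.
One optimal decomposition is:
Bags: B1 = {a, b, c, d}  B2 = {a, b, d, e}  B3 = {a, b, d, f}
Tree: B1–B2, B1–B3

Every bag has size at most 4, so the width is 4 − 1 = 3 and tw(G) ≤ 3. For the lower bound, the 4 vertices {a, b, d, e} are pairwise adjacent, and any tree decomposition puts a clique entirely inside one bag — forcing width ≥ 3. Combining the bounds, tw(G) = 3.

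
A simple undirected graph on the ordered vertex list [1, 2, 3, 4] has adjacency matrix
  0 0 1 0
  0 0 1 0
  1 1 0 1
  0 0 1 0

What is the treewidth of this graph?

A width-1 tree decomposition is:
Bags: B1 = {1, 3}  B2 = {2, 3}  B3 = {3, 4}
Tree: B1–B2, B2–B3
Each bag holds 2 vertices, so the decomposition has width 1, which upper-bounds the treewidth. Since G has at least one edge (e.g. 3–1), it is not an edgeless graph, so tw(G) ≥ 1. Therefore the treewidth is 1.

1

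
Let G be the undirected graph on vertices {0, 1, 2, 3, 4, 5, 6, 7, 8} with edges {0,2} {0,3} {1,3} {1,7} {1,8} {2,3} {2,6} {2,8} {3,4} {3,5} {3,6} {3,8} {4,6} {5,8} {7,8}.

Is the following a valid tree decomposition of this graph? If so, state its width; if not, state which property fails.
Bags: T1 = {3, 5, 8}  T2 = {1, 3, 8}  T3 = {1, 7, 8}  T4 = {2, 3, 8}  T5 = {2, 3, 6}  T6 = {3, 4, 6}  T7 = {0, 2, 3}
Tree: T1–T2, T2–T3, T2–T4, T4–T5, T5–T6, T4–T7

Vertex coverage: the bags together contain {0, 1, 2, 3, 4, 5, 6, 7, 8}, the full vertex set. Edge coverage: each edge of G has both endpoints in at least one bag. Running intersection: for every vertex, the bags containing it form a connected subtree. All three properties hold, so this is a valid tree decomposition of width max|bag| − 1 = 2, and hence tw(G) ≤ 2.

Yes; width 2.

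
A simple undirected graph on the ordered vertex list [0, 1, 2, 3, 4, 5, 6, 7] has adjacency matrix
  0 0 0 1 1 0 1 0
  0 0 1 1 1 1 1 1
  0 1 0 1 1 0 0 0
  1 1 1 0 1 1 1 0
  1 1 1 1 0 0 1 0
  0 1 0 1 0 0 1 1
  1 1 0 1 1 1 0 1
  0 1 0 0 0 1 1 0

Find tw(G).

3

A width-3 tree decomposition is:
Bags: B1 = {1, 3, 5, 6}  B2 = {1, 3, 4, 6}  B3 = {1, 5, 6, 7}  B4 = {1, 2, 3, 4}  B5 = {0, 3, 4, 6}
Tree: B1–B2, B1–B3, B2–B4, B2–B5
The largest bag has 4 vertices, giving width 3; this decomposition certifies tw(G) ≤ 3. For the lower bound, the 4 vertices {0, 3, 4, 6} are pairwise adjacent, and any tree decomposition puts a clique entirely inside one bag — forcing width ≥ 3. The upper and lower bounds meet at 3, so that is the treewidth.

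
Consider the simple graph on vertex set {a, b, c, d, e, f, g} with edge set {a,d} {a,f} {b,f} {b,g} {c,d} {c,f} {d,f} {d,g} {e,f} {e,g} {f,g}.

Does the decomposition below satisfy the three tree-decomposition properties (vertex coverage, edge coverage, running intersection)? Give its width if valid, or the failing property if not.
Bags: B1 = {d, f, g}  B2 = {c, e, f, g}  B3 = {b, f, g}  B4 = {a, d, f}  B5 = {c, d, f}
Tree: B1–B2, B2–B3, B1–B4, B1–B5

No — bags containing vertex c are not connected in the tree.

A tree decomposition must satisfy three properties: every vertex lies in some bag; for every edge, both endpoints lie together in some bag; and for every vertex, the bags containing it form a connected subtree. Here bags containing vertex c are not connected in the tree, so the decomposition is invalid.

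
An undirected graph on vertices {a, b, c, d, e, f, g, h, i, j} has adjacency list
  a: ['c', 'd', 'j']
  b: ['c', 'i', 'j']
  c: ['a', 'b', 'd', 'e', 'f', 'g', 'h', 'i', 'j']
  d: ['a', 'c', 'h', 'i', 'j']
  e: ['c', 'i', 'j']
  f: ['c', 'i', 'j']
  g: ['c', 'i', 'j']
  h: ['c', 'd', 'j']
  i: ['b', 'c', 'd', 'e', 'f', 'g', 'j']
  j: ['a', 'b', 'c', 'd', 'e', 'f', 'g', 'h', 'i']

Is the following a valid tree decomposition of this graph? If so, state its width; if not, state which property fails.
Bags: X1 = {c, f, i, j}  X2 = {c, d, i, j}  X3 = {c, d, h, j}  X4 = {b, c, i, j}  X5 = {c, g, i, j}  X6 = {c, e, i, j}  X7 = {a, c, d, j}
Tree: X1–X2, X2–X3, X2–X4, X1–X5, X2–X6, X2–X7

Vertex coverage: the bags together contain {a, b, c, d, e, f, g, h, i, j}, the full vertex set. Edge coverage: each edge of G has both endpoints in at least one bag. Running intersection: for every vertex, the bags containing it form a connected subtree. All three properties hold, so this is a valid tree decomposition of width max|bag| − 1 = 3, and hence tw(G) ≤ 3.

Yes; width 3.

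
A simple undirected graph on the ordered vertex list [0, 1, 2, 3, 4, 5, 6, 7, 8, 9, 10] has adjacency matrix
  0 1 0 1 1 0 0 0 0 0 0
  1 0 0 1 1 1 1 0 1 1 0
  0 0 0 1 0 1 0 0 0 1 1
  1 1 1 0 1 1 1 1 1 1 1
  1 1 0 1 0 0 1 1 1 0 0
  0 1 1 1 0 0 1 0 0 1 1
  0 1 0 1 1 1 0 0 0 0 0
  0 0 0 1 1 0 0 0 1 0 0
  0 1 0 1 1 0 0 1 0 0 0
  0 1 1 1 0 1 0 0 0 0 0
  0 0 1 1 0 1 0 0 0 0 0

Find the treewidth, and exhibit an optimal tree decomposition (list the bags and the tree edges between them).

The largest bag has 4 vertices, giving width 3; this decomposition certifies tw(G) ≤ 3. For the lower bound, the 4 vertices {1, 3, 5, 9} are pairwise adjacent, and any tree decomposition puts a clique entirely inside one bag — forcing width ≥ 3. The upper and lower bounds meet at 3, so that is the treewidth.

Treewidth 3.
One optimal decomposition is:
Bags: B1 = {1, 3, 5, 9}  B2 = {1, 3, 5, 6}  B3 = {2, 3, 5, 9}  B4 = {2, 3, 5, 10}  B5 = {1, 3, 4, 6}  B6 = {0, 1, 3, 4}  B7 = {1, 3, 4, 8}  B8 = {3, 4, 7, 8}
Tree: B1–B2, B1–B3, B3–B4, B2–B5, B5–B6, B6–B7, B7–B8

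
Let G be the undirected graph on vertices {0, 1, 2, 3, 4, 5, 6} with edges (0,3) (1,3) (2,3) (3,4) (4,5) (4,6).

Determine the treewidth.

1

A width-1 tree decomposition is:
Bags: B1 = {2, 3}  B2 = {3, 4}  B3 = {4, 6}  B4 = {0, 3}  B5 = {4, 5}  B6 = {1, 3}
Tree: B1–B2, B2–B3, B1–B4, B2–B5, B1–B6
The largest bag has 2 vertices, giving width 1; this decomposition certifies tw(G) ≤ 1. Since G has at least one edge (e.g. 3–2), it is not an edgeless graph, so tw(G) ≥ 1. The upper and lower bounds meet at 1, so that is the treewidth.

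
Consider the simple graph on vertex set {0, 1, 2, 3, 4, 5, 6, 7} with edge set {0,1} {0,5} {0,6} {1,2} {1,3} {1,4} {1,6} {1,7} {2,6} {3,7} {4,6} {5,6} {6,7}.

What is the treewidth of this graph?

2

A width-2 tree decomposition is:
Bags: B1 = {0, 1, 6}  B2 = {1, 2, 6}  B3 = {1, 6, 7}  B4 = {1, 4, 6}  B5 = {0, 5, 6}  B6 = {1, 3, 7}
Tree: B1–B2, B2–B3, B2–B4, B1–B5, B3–B6
The largest bag has 3 vertices, giving width 2; this decomposition certifies tw(G) ≤ 2. On the other hand G contains the 3-clique {1, 3, 7}. A clique must lie in a single bag of any decomposition, so no decomposition can have width below 2. Hence tw(G) = 2 exactly.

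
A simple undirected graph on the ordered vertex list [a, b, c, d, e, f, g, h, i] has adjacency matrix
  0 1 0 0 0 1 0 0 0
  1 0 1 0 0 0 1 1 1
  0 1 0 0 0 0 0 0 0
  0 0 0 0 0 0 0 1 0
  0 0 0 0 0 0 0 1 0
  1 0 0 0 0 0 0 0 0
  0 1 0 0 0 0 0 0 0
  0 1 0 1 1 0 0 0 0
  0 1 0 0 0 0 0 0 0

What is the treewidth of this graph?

A width-1 tree decomposition is:
Bags: B1 = {d, h}  B2 = {b, h}  B3 = {a, b}  B4 = {b, i}  B5 = {b, g}  B6 = {b, c}  B7 = {a, f}  B8 = {e, h}
Tree: B1–B2, B2–B3, B2–B4, B4–B5, B5–B6, B3–B7, B2–B8
The largest bag has 2 vertices, giving width 1; this decomposition certifies tw(G) ≤ 1. Since G has at least one edge (e.g. h–d), it is not an edgeless graph, so tw(G) ≥ 1. Therefore the treewidth is 1.

1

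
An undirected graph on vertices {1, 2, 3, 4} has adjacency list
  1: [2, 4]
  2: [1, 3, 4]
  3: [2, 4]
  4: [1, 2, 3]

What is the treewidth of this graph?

A width-2 tree decomposition is:
Bags: B1 = {1, 2, 4}  B2 = {2, 3, 4}
Tree: B1–B2
Every bag has size at most 3, so the width is 3 − 1 = 2 and tw(G) ≤ 2. On the other hand G contains the 3-clique {1, 2, 4}. A clique must lie in a single bag of any decomposition, so no decomposition can have width below 2. Hence tw(G) = 2 exactly.

2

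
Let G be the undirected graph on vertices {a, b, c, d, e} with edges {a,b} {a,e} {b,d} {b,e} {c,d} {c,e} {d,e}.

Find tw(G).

2

A width-2 tree decomposition is:
Bags: B1 = {b, d, e}  B2 = {c, d, e}  B3 = {a, b, e}
Tree: B1–B2, B1–B3
The largest bag has 3 vertices, giving width 2; this decomposition certifies tw(G) ≤ 2. Conversely, {c, d, e} is a clique of size 3, and the vertices of any clique must share a bag in every tree decomposition; so some bag has ≥ 3 vertices and tw(G) ≥ 2. Hence tw(G) = 2 exactly.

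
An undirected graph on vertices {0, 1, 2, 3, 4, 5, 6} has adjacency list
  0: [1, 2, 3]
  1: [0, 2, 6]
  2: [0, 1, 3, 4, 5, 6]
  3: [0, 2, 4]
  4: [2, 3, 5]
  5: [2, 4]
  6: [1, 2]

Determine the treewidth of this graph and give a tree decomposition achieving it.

Each bag holds 3 vertices, so the decomposition has width 2, which upper-bounds the treewidth. For the lower bound, the 3 vertices {0, 1, 2} are pairwise adjacent, and any tree decomposition puts a clique entirely inside one bag — forcing width ≥ 2. Therefore the treewidth is 2.

Treewidth 2.
One optimal decomposition is:
Bags: B1 = {0, 1, 2}  B2 = {1, 2, 6}  B3 = {0, 2, 3}  B4 = {2, 3, 4}  B5 = {2, 4, 5}
Tree: B1–B2, B1–B3, B3–B4, B4–B5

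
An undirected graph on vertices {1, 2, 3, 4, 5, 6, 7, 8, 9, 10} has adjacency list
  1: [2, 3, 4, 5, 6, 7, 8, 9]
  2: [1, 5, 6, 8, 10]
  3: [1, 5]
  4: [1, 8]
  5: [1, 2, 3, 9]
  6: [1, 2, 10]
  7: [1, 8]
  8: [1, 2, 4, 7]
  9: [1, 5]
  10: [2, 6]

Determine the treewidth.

2

A width-2 tree decomposition is:
Bags: B1 = {1, 2, 8}  B2 = {1, 2, 5}  B3 = {1, 4, 8}  B4 = {1, 7, 8}  B5 = {1, 2, 6}  B6 = {1, 3, 5}  B7 = {2, 6, 10}  B8 = {1, 5, 9}
Tree: B1–B2, B1–B3, B1–B4, B1–B5, B2–B6, B5–B7, B2–B8
The largest bag has 3 vertices, giving width 2; this decomposition certifies tw(G) ≤ 2. On the other hand G contains the 3-clique {1, 2, 8}. A clique must lie in a single bag of any decomposition, so no decomposition can have width below 2. Therefore the treewidth is 2.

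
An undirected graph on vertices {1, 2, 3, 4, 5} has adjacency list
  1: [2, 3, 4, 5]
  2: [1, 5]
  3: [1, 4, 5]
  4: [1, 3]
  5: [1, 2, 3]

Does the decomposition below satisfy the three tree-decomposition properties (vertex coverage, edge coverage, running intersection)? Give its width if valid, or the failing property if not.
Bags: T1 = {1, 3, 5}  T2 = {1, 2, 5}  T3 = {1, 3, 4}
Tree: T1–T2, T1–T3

Yes; width 2.

Vertex coverage: the bags together contain {1, 2, 3, 4, 5}, the full vertex set. Edge coverage: each edge of G has both endpoints in at least one bag. Running intersection: for every vertex, the bags containing it form a connected subtree. All three properties hold, so this is a valid tree decomposition of width max|bag| − 1 = 2, and hence tw(G) ≤ 2.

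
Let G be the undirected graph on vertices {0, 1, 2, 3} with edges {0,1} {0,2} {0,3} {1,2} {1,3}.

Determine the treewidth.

2

A width-2 tree decomposition is:
Bags: B1 = {0, 1, 3}  B2 = {0, 1, 2}
Tree: B1–B2
The largest bag has 3 vertices, giving width 2; this decomposition certifies tw(G) ≤ 2. For the lower bound, the 3 vertices {0, 1, 2} are pairwise adjacent, and any tree decomposition puts a clique entirely inside one bag — forcing width ≥ 2. Combining the bounds, tw(G) = 2.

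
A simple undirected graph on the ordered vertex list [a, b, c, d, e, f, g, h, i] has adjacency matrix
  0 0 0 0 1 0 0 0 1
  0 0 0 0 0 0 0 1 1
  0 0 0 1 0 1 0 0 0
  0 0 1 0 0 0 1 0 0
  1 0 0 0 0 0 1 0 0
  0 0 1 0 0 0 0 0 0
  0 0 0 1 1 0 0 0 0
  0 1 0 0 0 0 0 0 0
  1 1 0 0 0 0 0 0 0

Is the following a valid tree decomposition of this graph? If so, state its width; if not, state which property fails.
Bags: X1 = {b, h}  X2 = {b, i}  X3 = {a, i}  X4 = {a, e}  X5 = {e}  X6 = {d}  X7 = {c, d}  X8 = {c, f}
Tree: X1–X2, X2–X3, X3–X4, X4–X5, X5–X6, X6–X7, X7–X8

No — vertex g appears in no bag.

A tree decomposition must satisfy three properties: every vertex lies in some bag; for every edge, both endpoints lie together in some bag; and for every vertex, the bags containing it form a connected subtree. Here vertex g appears in no bag, so the decomposition is invalid.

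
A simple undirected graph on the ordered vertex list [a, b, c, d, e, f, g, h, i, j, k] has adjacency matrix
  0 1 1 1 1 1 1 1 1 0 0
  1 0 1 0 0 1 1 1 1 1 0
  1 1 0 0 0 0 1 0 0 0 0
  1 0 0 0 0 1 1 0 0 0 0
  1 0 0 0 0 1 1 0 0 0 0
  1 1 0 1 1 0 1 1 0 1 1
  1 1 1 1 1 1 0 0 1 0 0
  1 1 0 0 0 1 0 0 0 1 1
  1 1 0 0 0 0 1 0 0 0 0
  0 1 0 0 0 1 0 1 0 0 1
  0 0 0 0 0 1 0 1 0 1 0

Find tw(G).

A width-3 tree decomposition is:
Bags: B1 = {a, b, c, g}  B2 = {a, b, f, g}  B3 = {a, e, f, g}  B4 = {a, b, f, h}  B5 = {a, d, f, g}  B6 = {a, b, g, i}  B7 = {b, f, h, j}  B8 = {f, h, j, k}
Tree: B1–B2, B2–B3, B2–B4, B2–B5, B1–B6, B4–B7, B7–B8
Every bag has size at most 4, so the width is 4 − 1 = 3 and tw(G) ≤ 3. On the other hand G contains the 4-clique {a, b, c, g}. A clique must lie in a single bag of any decomposition, so no decomposition can have width below 3. Combining the bounds, tw(G) = 3.

3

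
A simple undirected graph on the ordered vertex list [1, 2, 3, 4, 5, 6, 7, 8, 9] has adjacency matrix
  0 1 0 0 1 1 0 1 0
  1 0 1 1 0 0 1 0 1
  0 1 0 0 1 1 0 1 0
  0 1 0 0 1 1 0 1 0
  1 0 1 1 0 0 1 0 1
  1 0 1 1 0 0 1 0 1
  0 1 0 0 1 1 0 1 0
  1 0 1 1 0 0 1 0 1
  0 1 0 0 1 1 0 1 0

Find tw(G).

4

A width-4 tree decomposition is:
Bags: B1 = {2, 5, 6, 7, 8}  B2 = {2, 5, 6, 8, 9}  B3 = {2, 4, 5, 6, 8}  B4 = {2, 3, 5, 6, 8}  B5 = {1, 2, 5, 6, 8}
Tree: B1–B2, B2–B3, B3–B4, B4–B5
Each bag holds 5 vertices, so the decomposition has width 4, which upper-bounds the treewidth. For the lower bound: the 5 vertex sets {5,7}, {2,9}, {4,8}, {6}, {3} are disjoint, each induces a connected subgraph, and every pair is joined by at least one edge of G. Contracting each set to a single vertex therefore yields K_{5} as a minor, and since treewidth is minor-monotone, tw(G) ≥ tw(K_{5}) = 4. Therefore the treewidth is 4.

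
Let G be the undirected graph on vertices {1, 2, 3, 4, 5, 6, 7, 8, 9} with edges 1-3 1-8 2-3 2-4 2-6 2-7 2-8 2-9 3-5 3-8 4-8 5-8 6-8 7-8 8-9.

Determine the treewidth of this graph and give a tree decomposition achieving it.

Treewidth 2.
One such decomposition:
Bags: B1 = {2, 3, 8}  B2 = {2, 7, 8}  B3 = {1, 3, 8}  B4 = {2, 4, 8}  B5 = {2, 6, 8}  B6 = {2, 8, 9}  B7 = {3, 5, 8}
Tree: B1–B2, B1–B3, B1–B4, B4–B5, B4–B6, B3–B7

Every bag has size at most 3, so the width is 3 − 1 = 2 and tw(G) ≤ 2. Conversely, {1, 3, 8} is a clique of size 3, and the vertices of any clique must share a bag in every tree decomposition; so some bag has ≥ 3 vertices and tw(G) ≥ 2. The upper and lower bounds meet at 2, so that is the treewidth.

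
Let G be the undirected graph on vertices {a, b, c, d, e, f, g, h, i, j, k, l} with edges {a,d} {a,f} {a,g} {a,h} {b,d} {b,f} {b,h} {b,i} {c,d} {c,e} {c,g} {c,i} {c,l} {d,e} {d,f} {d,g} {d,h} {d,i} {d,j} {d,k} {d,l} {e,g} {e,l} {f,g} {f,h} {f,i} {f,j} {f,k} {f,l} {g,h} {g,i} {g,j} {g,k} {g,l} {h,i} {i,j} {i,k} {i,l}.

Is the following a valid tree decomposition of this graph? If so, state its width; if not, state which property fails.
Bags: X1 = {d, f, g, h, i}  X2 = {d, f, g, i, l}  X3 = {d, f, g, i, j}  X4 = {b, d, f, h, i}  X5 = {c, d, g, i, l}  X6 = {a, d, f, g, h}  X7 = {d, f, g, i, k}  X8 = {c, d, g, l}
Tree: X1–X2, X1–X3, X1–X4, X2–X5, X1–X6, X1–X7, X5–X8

A tree decomposition must satisfy three properties: every vertex lies in some bag; for every edge, both endpoints lie together in some bag; and for every vertex, the bags containing it form a connected subtree. Here vertex e appears in no bag, so the decomposition is invalid.

No — vertex e appears in no bag.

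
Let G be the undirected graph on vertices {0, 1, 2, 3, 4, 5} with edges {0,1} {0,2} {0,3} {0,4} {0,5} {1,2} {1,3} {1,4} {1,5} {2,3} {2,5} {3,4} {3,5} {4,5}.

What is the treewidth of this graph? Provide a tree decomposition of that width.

Treewidth 4.
One optimal decomposition is:
Bags: B1 = {0, 1, 3, 4, 5}  B2 = {0, 1, 2, 3, 5}
Tree: B1–B2

Each bag holds 5 vertices, so the decomposition has width 4, which upper-bounds the treewidth. For the lower bound, the 5 vertices {0, 1, 2, 3, 5} are pairwise adjacent, and any tree decomposition puts a clique entirely inside one bag — forcing width ≥ 4. Hence tw(G) = 4 exactly.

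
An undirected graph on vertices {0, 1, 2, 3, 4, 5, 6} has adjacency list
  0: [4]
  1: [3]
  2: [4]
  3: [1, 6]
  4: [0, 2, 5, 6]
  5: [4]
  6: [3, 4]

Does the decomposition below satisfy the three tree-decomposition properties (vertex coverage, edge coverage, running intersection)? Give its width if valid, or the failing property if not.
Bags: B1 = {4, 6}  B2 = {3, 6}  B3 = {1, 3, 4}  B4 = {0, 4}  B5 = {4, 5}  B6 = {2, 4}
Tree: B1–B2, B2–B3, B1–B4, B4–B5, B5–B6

A tree decomposition must satisfy three properties: every vertex lies in some bag; for every edge, both endpoints lie together in some bag; and for every vertex, the bags containing it form a connected subtree. Here bags containing vertex 4 are not connected in the tree, so the decomposition is invalid.

No — bags containing vertex 4 are not connected in the tree.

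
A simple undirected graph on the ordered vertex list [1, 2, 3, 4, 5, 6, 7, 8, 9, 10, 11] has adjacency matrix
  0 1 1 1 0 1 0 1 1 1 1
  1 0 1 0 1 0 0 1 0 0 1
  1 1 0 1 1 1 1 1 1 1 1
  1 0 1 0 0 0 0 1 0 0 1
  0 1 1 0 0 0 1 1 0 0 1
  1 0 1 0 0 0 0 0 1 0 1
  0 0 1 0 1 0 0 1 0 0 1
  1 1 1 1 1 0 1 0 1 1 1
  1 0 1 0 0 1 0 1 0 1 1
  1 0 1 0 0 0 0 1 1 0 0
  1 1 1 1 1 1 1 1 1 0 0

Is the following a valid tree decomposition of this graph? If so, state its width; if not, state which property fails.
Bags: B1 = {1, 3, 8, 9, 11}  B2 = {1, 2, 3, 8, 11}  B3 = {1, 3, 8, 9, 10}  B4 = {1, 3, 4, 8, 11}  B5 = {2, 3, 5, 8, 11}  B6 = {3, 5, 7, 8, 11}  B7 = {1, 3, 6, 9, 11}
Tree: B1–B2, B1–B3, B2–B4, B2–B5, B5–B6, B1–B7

Yes; width 4.

Checking the three conditions: (i) the bags cover all of {1, 2, 3, 4, 5, 6, 7, 8, 9, 10, 11}; (ii) for each edge, some bag contains both endpoints; (iii) the bags containing any fixed vertex form a subtree. All hold, so the decomposition is valid with width 5 − 1 = 4.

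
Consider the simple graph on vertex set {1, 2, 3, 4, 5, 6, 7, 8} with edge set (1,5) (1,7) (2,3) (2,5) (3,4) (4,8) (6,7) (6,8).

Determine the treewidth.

A width-2 tree decomposition is:
Bags: B1 = {1, 6, 7}  B2 = {1, 6, 8}  B3 = {1, 4, 8}  B4 = {1, 3, 4}  B5 = {1, 2, 3}  B6 = {1, 2, 5}
Tree: B1–B2, B2–B3, B3–B4, B4–B5, B5–B6
Every bag has size at most 3, so the width is 3 − 1 = 2 and tw(G) ≤ 2. The edges 1–7–6–8–4–3–2–5–1 form a cycle, so G is not a tree and its treewidth is at least 2. The upper and lower bounds meet at 2, so that is the treewidth.

2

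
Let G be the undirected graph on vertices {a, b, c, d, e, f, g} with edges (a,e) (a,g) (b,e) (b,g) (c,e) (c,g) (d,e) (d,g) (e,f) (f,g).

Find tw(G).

2

A width-2 tree decomposition is:
Bags: B1 = {a, e, g}  B2 = {c, e, g}  B3 = {e, f, g}  B4 = {b, e, g}  B5 = {d, e, g}
Tree: B1–B2, B2–B3, B3–B4, B4–B5
The largest bag has 3 vertices, giving width 2; this decomposition certifies tw(G) ≤ 2. For the lower bound, G contains the cycle g–a–e–c–g, so G is not a forest; only forests have treewidth ≤ 1, hence tw(G) ≥ 2. Therefore the treewidth is 2.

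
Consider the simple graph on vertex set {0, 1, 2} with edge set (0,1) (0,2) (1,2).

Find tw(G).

A width-2 tree decomposition is:
Bags: B1 = {0, 1, 2}
Tree: (single bag)
A single bag containing all 3 vertices is trivially a valid decomposition of width 2. On the other hand G contains the 3-clique {0, 1, 2}. A clique must lie in a single bag of any decomposition, so no decomposition can have width below 2. Therefore the treewidth is 2.

2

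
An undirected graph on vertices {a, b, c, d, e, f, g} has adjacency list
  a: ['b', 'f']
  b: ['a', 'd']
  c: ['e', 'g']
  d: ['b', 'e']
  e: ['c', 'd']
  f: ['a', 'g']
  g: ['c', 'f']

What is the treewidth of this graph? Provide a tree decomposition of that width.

Treewidth 2.
One such decomposition:
Bags: B1 = {a, b, f}  B2 = {b, d, f}  B3 = {d, e, f}  B4 = {c, e, f}  B5 = {c, f, g}
Tree: B1–B2, B2–B3, B3–B4, B4–B5

The largest bag has 3 vertices, giving width 2; this decomposition certifies tw(G) ≤ 2. For the lower bound, G contains the cycle f–a–b–d–e–c–g–f, so G is not a forest; only forests have treewidth ≤ 1, hence tw(G) ≥ 2. Combining the bounds, tw(G) = 2.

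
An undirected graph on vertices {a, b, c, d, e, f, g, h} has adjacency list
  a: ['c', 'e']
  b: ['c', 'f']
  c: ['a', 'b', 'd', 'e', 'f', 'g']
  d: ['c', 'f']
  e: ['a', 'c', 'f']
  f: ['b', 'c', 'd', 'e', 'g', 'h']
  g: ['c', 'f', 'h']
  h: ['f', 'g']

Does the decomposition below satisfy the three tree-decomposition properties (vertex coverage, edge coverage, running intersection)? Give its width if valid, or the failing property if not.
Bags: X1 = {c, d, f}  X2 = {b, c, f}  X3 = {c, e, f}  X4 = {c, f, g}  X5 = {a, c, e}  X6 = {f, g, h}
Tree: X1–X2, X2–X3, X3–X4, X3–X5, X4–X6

Vertex coverage: the bags together contain {a, b, c, d, e, f, g, h}, the full vertex set. Edge coverage: each edge of G has both endpoints in at least one bag. Running intersection: for every vertex, the bags containing it form a connected subtree. All three properties hold, so this is a valid tree decomposition of width max|bag| − 1 = 2, and hence tw(G) ≤ 2.

Yes; width 2.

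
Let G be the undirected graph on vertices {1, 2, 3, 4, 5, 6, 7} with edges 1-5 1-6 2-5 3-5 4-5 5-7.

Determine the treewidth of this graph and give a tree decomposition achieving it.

Treewidth 1.
Bags: B1 = {4, 5}  B2 = {2, 5}  B3 = {1, 5}  B4 = {1, 6}  B5 = {3, 5}  B6 = {5, 7}
Tree: B1–B2, B2–B3, B3–B4, B1–B5, B5–B6

The largest bag has 2 vertices, giving width 1; this decomposition certifies tw(G) ≤ 1. Any graph with an edge has treewidth ≥ 1, and G has the edge 5–4. The upper and lower bounds meet at 1, so that is the treewidth.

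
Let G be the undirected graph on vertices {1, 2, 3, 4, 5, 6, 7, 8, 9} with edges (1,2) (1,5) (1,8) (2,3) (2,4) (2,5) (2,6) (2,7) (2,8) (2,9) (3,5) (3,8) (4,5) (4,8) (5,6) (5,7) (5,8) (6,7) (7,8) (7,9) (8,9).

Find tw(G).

A width-3 tree decomposition is:
Bags: B1 = {2, 3, 5, 8}  B2 = {2, 5, 7, 8}  B3 = {1, 2, 5, 8}  B4 = {2, 4, 5, 8}  B5 = {2, 5, 6, 7}  B6 = {2, 7, 8, 9}
Tree: B1–B2, B1–B3, B2–B4, B2–B5, B2–B6
Each bag holds 4 vertices, so the decomposition has width 3, which upper-bounds the treewidth. Conversely, {2, 7, 8, 9} is a clique of size 4, and the vertices of any clique must share a bag in every tree decomposition; so some bag has ≥ 4 vertices and tw(G) ≥ 3. Combining the bounds, tw(G) = 3.

3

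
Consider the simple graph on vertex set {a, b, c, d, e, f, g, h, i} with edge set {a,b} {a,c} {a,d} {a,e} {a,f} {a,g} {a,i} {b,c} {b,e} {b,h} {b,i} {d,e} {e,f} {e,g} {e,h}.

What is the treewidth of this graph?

2

A width-2 tree decomposition is:
Bags: B1 = {a, e, g}  B2 = {a, e, f}  B3 = {a, b, e}  B4 = {a, b, c}  B5 = {a, b, i}  B6 = {a, d, e}  B7 = {b, e, h}
Tree: B1–B2, B1–B3, B3–B4, B4–B5, B3–B6, B3–B7
Each bag holds 3 vertices, so the decomposition has width 2, which upper-bounds the treewidth. Conversely, {b, e, h} is a clique of size 3, and the vertices of any clique must share a bag in every tree decomposition; so some bag has ≥ 3 vertices and tw(G) ≥ 2. The upper and lower bounds meet at 2, so that is the treewidth.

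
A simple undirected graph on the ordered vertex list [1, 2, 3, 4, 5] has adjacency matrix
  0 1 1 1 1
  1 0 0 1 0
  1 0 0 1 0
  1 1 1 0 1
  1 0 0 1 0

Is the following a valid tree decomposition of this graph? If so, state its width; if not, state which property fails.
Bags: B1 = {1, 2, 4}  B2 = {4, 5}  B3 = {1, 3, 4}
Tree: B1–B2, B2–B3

A tree decomposition must satisfy three properties: every vertex lies in some bag; for every edge, both endpoints lie together in some bag; and for every vertex, the bags containing it form a connected subtree. Here edge (1,5) lies in no bag, so the decomposition is invalid.

No — edge (1,5) lies in no bag.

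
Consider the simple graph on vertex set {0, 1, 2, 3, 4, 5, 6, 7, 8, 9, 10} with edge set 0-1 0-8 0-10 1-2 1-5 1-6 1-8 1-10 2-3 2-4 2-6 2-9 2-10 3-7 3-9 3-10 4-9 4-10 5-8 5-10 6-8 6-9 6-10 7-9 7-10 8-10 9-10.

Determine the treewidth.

A width-3 tree decomposition is:
Bags: B1 = {1, 6, 8, 10}  B2 = {1, 5, 8, 10}  B3 = {1, 2, 6, 10}  B4 = {0, 1, 8, 10}  B5 = {2, 6, 9, 10}  B6 = {2, 4, 9, 10}  B7 = {2, 3, 9, 10}  B8 = {3, 7, 9, 10}
Tree: B1–B2, B1–B3, B2–B4, B3–B5, B5–B6, B5–B7, B7–B8
The largest bag has 4 vertices, giving width 3; this decomposition certifies tw(G) ≤ 3. Conversely, {0, 1, 8, 10} is a clique of size 4, and the vertices of any clique must share a bag in every tree decomposition; so some bag has ≥ 4 vertices and tw(G) ≥ 3. Hence tw(G) = 3 exactly.

3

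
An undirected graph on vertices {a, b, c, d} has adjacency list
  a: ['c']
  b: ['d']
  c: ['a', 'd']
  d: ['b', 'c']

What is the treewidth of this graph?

A width-1 tree decomposition is:
Bags: B1 = {a, c}  B2 = {c, d}  B3 = {b, d}
Tree: B1–B2, B2–B3
The largest bag has 2 vertices, giving width 1; this decomposition certifies tw(G) ≤ 1. Any graph with an edge has treewidth ≥ 1, and G has the edge a–c. Combining the bounds, tw(G) = 1.

1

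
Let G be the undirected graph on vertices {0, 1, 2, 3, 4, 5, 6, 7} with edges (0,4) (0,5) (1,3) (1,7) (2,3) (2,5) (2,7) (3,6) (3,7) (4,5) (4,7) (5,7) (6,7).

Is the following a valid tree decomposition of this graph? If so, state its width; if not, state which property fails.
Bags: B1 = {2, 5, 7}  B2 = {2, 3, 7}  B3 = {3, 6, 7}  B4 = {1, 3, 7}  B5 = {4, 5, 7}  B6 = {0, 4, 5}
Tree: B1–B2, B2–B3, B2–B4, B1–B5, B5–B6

Checking the three conditions: (i) the bags cover all of {0, 1, 2, 3, 4, 5, 6, 7}; (ii) for each edge, some bag contains both endpoints; (iii) the bags containing any fixed vertex form a subtree. All hold, so the decomposition is valid with width 3 − 1 = 2.

Yes; width 2.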